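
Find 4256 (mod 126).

4256 = 33×126 + 98, so 4256 ≡ 98 (mod 126).

98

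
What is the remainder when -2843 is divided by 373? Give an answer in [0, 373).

141

-2843 = -8×373 + 141, so -2843 ≡ 141 (mod 373).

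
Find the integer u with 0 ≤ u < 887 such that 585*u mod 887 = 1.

By the extended Euclidean algorithm:
887 = 1·585 + 302
585 = 1·302 + 283
302 = 1·283 + 19
283 = 14·19 + 17
19 = 1·17 + 2
17 = 8·2 + 1
2 = 2·1 + 0
gcd(585, 887) = 1, so the inverse exists.
Back-substitute for 1:
1 = 1·17 − 8·2
  = −8·19 + 9·17
  = 9·283 − 134·19
  = −134·302 + 143·283
  = 143·585 − 277·302
  = −277·887 + 420·585
So 585⁻¹ ≡ 420 (mod 887).

420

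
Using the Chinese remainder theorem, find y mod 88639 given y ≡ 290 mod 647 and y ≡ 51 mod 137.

53344

647⁻¹ mod 137: 647×18 ≡ 1 (mod 137), so 647⁻¹ ≡ 18.
y = 290 + 647×((51 − 290)×18 mod 137) = 290 + 647×82 = 53344.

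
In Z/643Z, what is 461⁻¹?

By the extended Euclidean algorithm:
643 = 1*461 + 182
461 = 2*182 + 97
182 = 1*97 + 85
97 = 1*85 + 12
85 = 7*12 + 1
12 = 12*1 + 0
gcd(461, 643) = 1, so the inverse exists.
Back-substitute for 1:
1 = 1*85 − 7*12
  = −7*97 + 8*85
  = 8*182 − 15*97
  = −15*461 + 38*182
  = 38*643 − 53*461
So 461⁻¹ ≡ −53 ≡ 590 (mod 643).

590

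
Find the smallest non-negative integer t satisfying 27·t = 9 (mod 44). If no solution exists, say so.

15

gcd(27, 44) = 1, so a unique solution mod 44 exists.
27⁻¹ ≡ 31 (mod 44).
t ≡ 31·9 ≡ 15 (mod 44).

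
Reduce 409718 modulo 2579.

409718 = 158×2579 + 2236, so 409718 ≡ 2236 (mod 2579).

2236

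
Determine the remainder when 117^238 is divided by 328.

By square-and-multiply:
238 in binary is 11101110, i.e. 238 = 128 + 64 + 32 + 8 + 4 + 2.
117^1 ≡ 117 (mod 328)
117^2 ≡ 117^2 = 13689 ≡ 241 (mod 328)
117^4 ≡ 241^2 = 58081 ≡ 25 (mod 328)
117^8 ≡ 25^2 = 625 ≡ 297 (mod 328)
117^16 ≡ 297^2 = 88209 ≡ 305 (mod 328)
117^32 ≡ 305^2 = 93025 ≡ 201 (mod 328)
117^64 ≡ 201^2 = 40401 ≡ 57 (mod 328)
117^128 ≡ 57^2 = 3249 ≡ 297 (mod 328)
117^238 = 117^128 × 117^64 × 117^32 × 117^8 × 117^4 × 117^2 ≡ 297 × 57 × 201 × 297 × 25 × 241 (mod 328).
Accumulate the product:
297 × 57 = 16929 ≡ 201
201 × 201 = 40401 ≡ 57
57 × 297 = 16929 ≡ 201
201 × 25 = 5025 ≡ 105
105 × 241 = 25305 ≡ 49

49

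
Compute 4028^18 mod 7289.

221

Compute successive squares:
18 in binary is 10010, i.e. 18 = 16 + 2.
4028^1 ≡ 4028 (mod 7289)
4028^2 ≡ 4028^2 = 16224784 ≡ 6759 (mod 7289)
4028^4 ≡ 6759^2 = 45684081 ≡ 3918 (mod 7289)
4028^8 ≡ 3918^2 = 15350724 ≡ 90 (mod 7289)
4028^16 ≡ 90^2 = 8100 ≡ 811 (mod 7289)
4028^18 = 4028^16 × 4028^2 ≡ 811 × 6759 (mod 7289).
811 × 6759 = 5481549 ≡ 221 (mod 7289).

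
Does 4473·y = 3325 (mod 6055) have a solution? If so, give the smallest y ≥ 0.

40

gcd(4473, 6055) = 7, and 7 | 3325, so solutions exist.
Divide through by 7: 639·y = 475 (mod 865).
639⁻¹ ≡ 754 (mod 865).
y ≡ 754·475 ≡ 40 (mod 865).
The smallest non-negative solution is y = 40.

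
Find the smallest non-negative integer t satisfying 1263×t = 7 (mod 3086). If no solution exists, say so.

gcd(1263, 3086) = 1, so a unique solution mod 3086 exists.
1263⁻¹ ≡ 259 (mod 3086).
t ≡ 259×7 ≡ 1813 (mod 3086).

1813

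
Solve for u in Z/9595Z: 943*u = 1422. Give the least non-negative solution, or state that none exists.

gcd(943, 9595) = 1, so a unique solution mod 9595 exists.
943⁻¹ ≡ 407 (mod 9595).
u ≡ 407*1422 ≡ 3054 (mod 9595).

3054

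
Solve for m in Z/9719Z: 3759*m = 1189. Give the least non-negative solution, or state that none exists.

8954

gcd(3759, 9719) = 1, so a unique solution mod 9719 exists.
3759⁻¹ ≡ 9326 (mod 9719).
m ≡ 9326*1189 ≡ 8954 (mod 9719).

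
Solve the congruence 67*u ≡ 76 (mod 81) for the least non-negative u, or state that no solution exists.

64

gcd(67, 81) = 1, so a unique solution mod 81 exists.
67⁻¹ ≡ 52 (mod 81).
u ≡ 52*76 ≡ 64 (mod 81).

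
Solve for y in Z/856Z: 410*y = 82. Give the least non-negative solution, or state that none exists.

gcd(410, 856) = 2, and 2 | 82, so solutions exist.
Divide through by 2: 205*y mod 428 = 41.
205⁻¹ ≡ 309 (mod 428).
y ≡ 309*41 ≡ 257 (mod 428).
The smallest non-negative solution is y = 257.

257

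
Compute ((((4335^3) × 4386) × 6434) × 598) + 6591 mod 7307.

(4335)^3 ≡ 6468 (mod 7307)
6468 × 4386 = 28368648 ≡ 2874 (mod 7307)
2874 × 6434 = 18491316 ≡ 4606 (mod 7307)
4606 × 598 = 2754388 ≡ 6956 (mod 7307)
6956 + 6591 = 13547 ≡ 6240 (mod 7307)

6240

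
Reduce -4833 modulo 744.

375

-4833 = -7×744 + 375, so -4833 ≡ 375 (mod 744).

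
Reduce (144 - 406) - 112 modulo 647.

273

144 - 406 = -262 ≡ 385 (mod 647)
385 - 112 = 273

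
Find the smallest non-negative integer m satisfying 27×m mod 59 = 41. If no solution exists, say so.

19

gcd(27, 59) = 1, so a unique solution mod 59 exists.
27⁻¹ ≡ 35 (mod 59).
m ≡ 35×41 ≡ 19 (mod 59).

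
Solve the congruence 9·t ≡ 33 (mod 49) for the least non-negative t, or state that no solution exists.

gcd(9, 49) = 1, so a unique solution mod 49 exists.
9⁻¹ ≡ 11 (mod 49).
t ≡ 11·33 ≡ 20 (mod 49).

20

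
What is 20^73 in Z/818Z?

46

By square-and-multiply:
73 in binary is 1001001, i.e. 73 = 64 + 8 + 1.
20^1 ≡ 20 (mod 818)
20^2 ≡ 20^2 = 400 (mod 818)
20^4 ≡ 400^2 = 160000 ≡ 490 (mod 818)
20^8 ≡ 490^2 = 240100 ≡ 426 (mod 818)
20^16 ≡ 426^2 = 181476 ≡ 698 (mod 818)
20^32 ≡ 698^2 = 487204 ≡ 494 (mod 818)
20^64 ≡ 494^2 = 244036 ≡ 272 (mod 818)
20^73 = 20^64 × 20^8 × 20^1 ≡ 272 × 426 × 20 (mod 818).
Accumulate the product:
272 × 426 = 115872 ≡ 534
534 × 20 = 10680 ≡ 46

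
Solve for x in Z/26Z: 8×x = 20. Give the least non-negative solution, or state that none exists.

9

gcd(8, 26) = 2, and 2 | 20, so solutions exist.
Divide through by 2: 4×x mod 13 = 10.
4⁻¹ ≡ 10 (mod 13).
x ≡ 10×10 ≡ 9 (mod 13).
The smallest non-negative solution is x = 9.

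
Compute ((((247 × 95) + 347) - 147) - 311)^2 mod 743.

247 × 95 = 23465 ≡ 432 (mod 743)
432 + 347 = 779 ≡ 36 (mod 743)
36 - 147 = -111 ≡ 632 (mod 743)
632 - 311 = 321
(321)^2 ≡ 507 (mod 743)

507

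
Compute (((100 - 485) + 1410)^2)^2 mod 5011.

2999

100 - 485 = -385 ≡ 4626 (mod 5011)
4626 + 1410 = 6036 ≡ 1025 (mod 5011)
(1025)^2 ≡ 3326 (mod 5011)
(3326)^2 ≡ 2999 (mod 5011)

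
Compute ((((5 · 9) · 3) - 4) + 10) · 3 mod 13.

7

5 · 9 = 45 ≡ 6 (mod 13)
6 · 3 = 18 ≡ 5 (mod 13)
5 - 4 = 1
1 + 10 = 11
11 · 3 = 33 ≡ 7 (mod 13)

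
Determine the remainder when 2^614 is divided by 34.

30

By square-and-multiply:
2^1 ≡ 2 (mod 34)
2^2 ≡ 2^2 = 4 (mod 34)
2^4 ≡ 4^2 = 16 (mod 34)
2^8 ≡ 16^2 = 256 ≡ 18 (mod 34)
2^16 ≡ 18^2 = 324 ≡ 18 (mod 34)
2^32 ≡ 18^2 = 324 ≡ 18 (mod 34)
2^64 ≡ 18^2 = 324 ≡ 18 (mod 34)
2^128 ≡ 18^2 = 324 ≡ 18 (mod 34)
2^256 ≡ 18^2 = 324 ≡ 18 (mod 34)
2^512 ≡ 18^2 = 324 ≡ 18 (mod 34)
2^614 = 2^512 × 2^64 × 2^32 × 2^4 × 2^2 ≡ 18 × 18 × 18 × 16 × 4 (mod 34).
Accumulate the product:
18 × 18 = 324 ≡ 18
18 × 18 = 324 ≡ 18
18 × 16 = 288 ≡ 16
16 × 4 = 64 ≡ 30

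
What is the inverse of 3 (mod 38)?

38 = 12·3 + 2
3 = 1·2 + 1
2 = 2·1 + 0
gcd(3, 38) = 1, so the inverse exists.
Bézout: 1 = −1·38 + 13·3.
So 3⁻¹ ≡ 13 (mod 38).

13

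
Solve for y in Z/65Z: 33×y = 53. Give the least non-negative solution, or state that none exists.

41

gcd(33, 65) = 1, so a unique solution mod 65 exists.
33⁻¹ ≡ 2 (mod 65).
y ≡ 2×53 ≡ 41 (mod 65).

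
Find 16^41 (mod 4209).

2404

41 in binary is 101001, i.e. 41 = 32 + 8 + 1.
16^1 ≡ 16 (mod 4209)
16^2 ≡ 16^2 = 256 (mod 4209)
16^4 ≡ 256^2 = 65536 ≡ 2401 (mod 4209)
16^8 ≡ 2401^2 = 5764801 ≡ 2680 (mod 4209)
16^16 ≡ 2680^2 = 7182400 ≡ 1846 (mod 4209)
16^32 ≡ 1846^2 = 3407716 ≡ 2635 (mod 4209)
16^41 = 16^32 · 16^8 · 16^1 ≡ 2635 · 2680 · 16 (mod 4209).
Accumulate the product:
2635 · 2680 = 7061800 ≡ 3307
3307 · 16 = 52912 ≡ 2404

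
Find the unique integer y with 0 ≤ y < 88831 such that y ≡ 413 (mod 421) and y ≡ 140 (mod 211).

26515

421⁻¹ mod 211: 421*210 ≡ 1 (mod 211), so 421⁻¹ ≡ 210.
y = 413 + 421*((140 − 413)*210 mod 211) = 413 + 421*62 = 26515.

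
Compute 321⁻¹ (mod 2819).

1168

Run the extended Euclidean algorithm:
2819 = 8×321 + 251
321 = 1×251 + 70
251 = 3×70 + 41
70 = 1×41 + 29
41 = 1×29 + 12
29 = 2×12 + 5
12 = 2×5 + 2
5 = 2×2 + 1
2 = 2×1 + 0
gcd(321, 2819) = 1, so the inverse exists.
Back-substitute for 1:
1 = 1×5 − 2×2
  = −2×12 + 5×5
  = 5×29 − 12×12
  = −12×41 + 17×29
  = 17×70 − 29×41
  = −29×251 + 104×70
  = 104×321 − 133×251
  = −133×2819 + 1168×321
So 321⁻¹ ≡ 1168 (mod 2819).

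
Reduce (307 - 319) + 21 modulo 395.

307 - 319 = -12 ≡ 383 (mod 395)
383 + 21 = 404 ≡ 9 (mod 395)

9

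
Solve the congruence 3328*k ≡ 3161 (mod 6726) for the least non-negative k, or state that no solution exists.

no solution

gcd(3328, 6726) = 2, and 2 does not divide 3161.
So the congruence has no solution.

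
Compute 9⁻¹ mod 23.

18

23 = 2·9 + 5
9 = 1·5 + 4
5 = 1·4 + 1
4 = 4·1 + 0
gcd(9, 23) = 1, so the inverse exists.
Bézout: 1 = 2·23 − 5·9.
So 9⁻¹ ≡ −5 ≡ 18 (mod 23).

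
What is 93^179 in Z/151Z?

77

93^1 ≡ 93 (mod 151)
93^2 ≡ 93^2 = 8649 ≡ 42 (mod 151)
93^4 ≡ 42^2 = 1764 ≡ 103 (mod 151)
93^8 ≡ 103^2 = 10609 ≡ 39 (mod 151)
93^16 ≡ 39^2 = 1521 ≡ 11 (mod 151)
93^32 ≡ 11^2 = 121 (mod 151)
93^64 ≡ 121^2 = 14641 ≡ 145 (mod 151)
93^128 ≡ 145^2 = 21025 ≡ 36 (mod 151)
93^179 = 93^128 · 93^32 · 93^16 · 93^2 · 93^1 ≡ 36 · 121 · 11 · 42 · 93 (mod 151).
Accumulate the product:
36 · 121 = 4356 ≡ 128
128 · 11 = 1408 ≡ 49
49 · 42 = 2058 ≡ 95
95 · 93 = 8835 ≡ 77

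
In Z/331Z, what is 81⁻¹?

94

Apply the Euclidean algorithm and back-substitute:
331 = 4×81 + 7
81 = 11×7 + 4
7 = 1×4 + 3
4 = 1×3 + 1
3 = 3×1 + 0
gcd(81, 331) = 1, so the inverse exists.
Back-substitute for 1:
1 = 1×4 − 1×3
  = −1×7 + 2×4
  = 2×81 − 23×7
  = −23×331 + 94×81
So 81⁻¹ ≡ 94 (mod 331).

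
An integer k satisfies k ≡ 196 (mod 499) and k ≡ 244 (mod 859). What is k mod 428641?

228738

499⁻¹ mod 859: 499×618 ≡ 1 (mod 859), so 499⁻¹ ≡ 618.
k = 196 + 499×((244 − 196)×618 mod 859) = 196 + 499×458 = 228738.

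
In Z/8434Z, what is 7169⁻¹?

4227

8434 = 1*7169 + 1265
7169 = 5*1265 + 844
1265 = 1*844 + 421
844 = 2*421 + 2
421 = 210*2 + 1
2 = 2*1 + 0
gcd(7169, 8434) = 1, so the inverse exists.
Bézout: 1 = 3576*8434 − 4207*7169.
So 7169⁻¹ ≡ −4207 ≡ 4227 (mod 8434).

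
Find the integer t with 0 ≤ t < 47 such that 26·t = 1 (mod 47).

47 = 1*26 + 21
26 = 1*21 + 5
21 = 4*5 + 1
5 = 5*1 + 0
gcd(26, 47) = 1, so the inverse exists.
Bézout: 1 = 5*47 − 9*26.
So 26⁻¹ ≡ −9 ≡ 38 (mod 47).

38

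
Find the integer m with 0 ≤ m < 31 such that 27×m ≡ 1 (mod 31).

23

Run the extended Euclidean algorithm:
31 = 1×27 + 4
27 = 6×4 + 3
4 = 1×3 + 1
3 = 3×1 + 0
gcd(27, 31) = 1, so the inverse exists.
Back-substitute for 1:
1 = 1×4 − 1×3
  = −1×27 + 7×4
  = 7×31 − 8×27
So 27⁻¹ ≡ −8 ≡ 23 (mod 31).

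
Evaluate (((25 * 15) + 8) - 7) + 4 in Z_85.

25 * 15 = 375 ≡ 35 (mod 85)
35 + 8 = 43
43 - 7 = 36
36 + 4 = 40

40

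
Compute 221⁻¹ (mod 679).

By the extended Euclidean algorithm:
679 = 3·221 + 16
221 = 13·16 + 13
16 = 1·13 + 3
13 = 4·3 + 1
3 = 3·1 + 0
gcd(221, 679) = 1, so the inverse exists.
Bézout: 1 = −69·679 + 212·221.
So 221⁻¹ ≡ 212 (mod 679).

212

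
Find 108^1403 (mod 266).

108^1 ≡ 108 (mod 266)
108^2 ≡ 108^2 = 11664 ≡ 226 (mod 266)
108^4 ≡ 226^2 = 51076 ≡ 4 (mod 266)
108^8 ≡ 4^2 = 16 (mod 266)
108^16 ≡ 16^2 = 256 (mod 266)
108^32 ≡ 256^2 = 65536 ≡ 100 (mod 266)
108^64 ≡ 100^2 = 10000 ≡ 158 (mod 266)
108^128 ≡ 158^2 = 24964 ≡ 226 (mod 266)
108^256 ≡ 226^2 = 51076 ≡ 4 (mod 266)
108^512 ≡ 4^2 = 16 (mod 266)
108^1024 ≡ 16^2 = 256 (mod 266)
108^1403 = 108^1024 * 108^256 * 108^64 * 108^32 * 108^16 * 108^8 * 108^2 * 108^1 ≡ 256 * 4 * 158 * 100 * 256 * 16 * 226 * 108 (mod 266).
Accumulate the product:
256 * 4 = 1024 ≡ 226
226 * 158 = 35708 ≡ 64
64 * 100 = 6400 ≡ 16
16 * 256 = 4096 ≡ 106
106 * 16 = 1696 ≡ 100
100 * 226 = 22600 ≡ 256
256 * 108 = 27648 ≡ 250

250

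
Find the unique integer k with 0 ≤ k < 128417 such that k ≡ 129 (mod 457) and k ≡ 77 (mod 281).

107981

457⁻¹ mod 281: 457×190 ≡ 1 (mod 281), so 457⁻¹ ≡ 190.
k = 129 + 457×((77 − 129)×190 mod 281) = 129 + 457×236 = 107981.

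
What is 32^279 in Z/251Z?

279 in binary is 100010111, i.e. 279 = 256 + 16 + 4 + 2 + 1.
32^1 ≡ 32 (mod 251)
32^2 ≡ 32^2 = 1024 ≡ 20 (mod 251)
32^4 ≡ 20^2 = 400 ≡ 149 (mod 251)
32^8 ≡ 149^2 = 22201 ≡ 113 (mod 251)
32^16 ≡ 113^2 = 12769 ≡ 219 (mod 251)
32^32 ≡ 219^2 = 47961 ≡ 20 (mod 251)
32^64 ≡ 20^2 = 400 ≡ 149 (mod 251)
32^128 ≡ 149^2 = 22201 ≡ 113 (mod 251)
32^256 ≡ 113^2 = 12769 ≡ 219 (mod 251)
32^279 = 32^256 * 32^16 * 32^4 * 32^2 * 32^1 ≡ 219 * 219 * 149 * 20 * 32 (mod 251).
Accumulate the product:
219 * 219 = 47961 ≡ 20
20 * 149 = 2980 ≡ 219
219 * 20 = 4380 ≡ 113
113 * 32 = 3616 ≡ 102

102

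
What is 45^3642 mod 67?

22

45^1 ≡ 45 (mod 67)
45^2 ≡ 45^2 = 2025 ≡ 15 (mod 67)
45^4 ≡ 15^2 = 225 ≡ 24 (mod 67)
45^8 ≡ 24^2 = 576 ≡ 40 (mod 67)
45^16 ≡ 40^2 = 1600 ≡ 59 (mod 67)
45^32 ≡ 59^2 = 3481 ≡ 64 (mod 67)
45^64 ≡ 64^2 = 4096 ≡ 9 (mod 67)
45^128 ≡ 9^2 = 81 ≡ 14 (mod 67)
45^256 ≡ 14^2 = 196 ≡ 62 (mod 67)
45^512 ≡ 62^2 = 3844 ≡ 25 (mod 67)
45^1024 ≡ 25^2 = 625 ≡ 22 (mod 67)
45^2048 ≡ 22^2 = 484 ≡ 15 (mod 67)
45^3642 = 45^2048 * 45^1024 * 45^512 * 45^32 * 45^16 * 45^8 * 45^2 ≡ 15 * 22 * 25 * 64 * 59 * 40 * 15 (mod 67).
Accumulate the product:
15 * 22 = 330 ≡ 62
62 * 25 = 1550 ≡ 9
9 * 64 = 576 ≡ 40
40 * 59 = 2360 ≡ 15
15 * 40 = 600 ≡ 64
64 * 15 = 960 ≡ 22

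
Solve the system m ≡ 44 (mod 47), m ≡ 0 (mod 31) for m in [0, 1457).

279

47⁻¹ mod 31: 47×2 ≡ 1 (mod 31), so 47⁻¹ ≡ 2.
m = 44 + 47×((0 − 44)×2 mod 31) = 44 + 47×5 = 279.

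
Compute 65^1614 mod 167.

108

1614 in binary is 11001001110, i.e. 1614 = 1024 + 512 + 64 + 8 + 4 + 2.
65^1 ≡ 65 (mod 167)
65^2 ≡ 65^2 = 4225 ≡ 50 (mod 167)
65^4 ≡ 50^2 = 2500 ≡ 162 (mod 167)
65^8 ≡ 162^2 = 26244 ≡ 25 (mod 167)
65^16 ≡ 25^2 = 625 ≡ 124 (mod 167)
65^32 ≡ 124^2 = 15376 ≡ 12 (mod 167)
65^64 ≡ 12^2 = 144 (mod 167)
65^128 ≡ 144^2 = 20736 ≡ 28 (mod 167)
65^256 ≡ 28^2 = 784 ≡ 116 (mod 167)
65^512 ≡ 116^2 = 13456 ≡ 96 (mod 167)
65^1024 ≡ 96^2 = 9216 ≡ 31 (mod 167)
65^1614 = 65^1024 * 65^512 * 65^64 * 65^8 * 65^4 * 65^2 ≡ 31 * 96 * 144 * 25 * 162 * 50 (mod 167).
Accumulate the product:
31 * 96 = 2976 ≡ 137
137 * 144 = 19728 ≡ 22
22 * 25 = 550 ≡ 49
49 * 162 = 7938 ≡ 89
89 * 50 = 4450 ≡ 108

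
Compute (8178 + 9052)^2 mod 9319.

8178 + 9052 = 17230 ≡ 7911 (mod 9319)
(7911)^2 ≡ 6836 (mod 9319)

6836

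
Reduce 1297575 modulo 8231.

5308

1297575 = 157·8231 + 5308, so 1297575 ≡ 5308 (mod 8231).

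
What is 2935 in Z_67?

2935 = 43×67 + 54, so 2935 ≡ 54 (mod 67).

54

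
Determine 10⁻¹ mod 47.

33

By the extended Euclidean algorithm:
47 = 4*10 + 7
10 = 1*7 + 3
7 = 2*3 + 1
3 = 3*1 + 0
gcd(10, 47) = 1, so the inverse exists.
Back-substitute for 1:
1 = 1*7 − 2*3
  = −2*10 + 3*7
  = 3*47 − 14*10
So 10⁻¹ ≡ −14 ≡ 33 (mod 47).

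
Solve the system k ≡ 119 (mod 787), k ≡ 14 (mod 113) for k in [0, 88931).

87476

787⁻¹ mod 113: 787·28 ≡ 1 (mod 113), so 787⁻¹ ≡ 28.
k = 119 + 787·((14 − 119)·28 mod 113) = 119 + 787·111 = 87476.
Check: 87476 mod 787 = 119, 87476 mod 113 = 14. ✓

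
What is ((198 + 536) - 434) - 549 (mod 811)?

562

198 + 536 = 734
734 - 434 = 300
300 - 549 = -249 ≡ 562 (mod 811)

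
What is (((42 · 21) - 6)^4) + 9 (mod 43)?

13

42 · 21 = 882 ≡ 22 (mod 43)
22 - 6 = 16
(16)^4 ≡ 4 (mod 43)
4 + 9 = 13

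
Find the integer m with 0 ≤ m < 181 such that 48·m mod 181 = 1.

132

181 = 3*48 + 37
48 = 1*37 + 11
37 = 3*11 + 4
11 = 2*4 + 3
4 = 1*3 + 1
3 = 3*1 + 0
gcd(48, 181) = 1, so the inverse exists.
Bézout: 1 = 13*181 − 49*48.
So 48⁻¹ ≡ −49 ≡ 132 (mod 181).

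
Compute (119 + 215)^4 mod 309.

49

119 + 215 = 334 ≡ 25 (mod 309)
(25)^4 ≡ 49 (mod 309)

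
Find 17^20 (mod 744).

625

17^1 ≡ 17 (mod 744)
17^2 ≡ 17^2 = 289 (mod 744)
17^4 ≡ 289^2 = 83521 ≡ 193 (mod 744)
17^8 ≡ 193^2 = 37249 ≡ 49 (mod 744)
17^16 ≡ 49^2 = 2401 ≡ 169 (mod 744)
17^20 = 17^16 * 17^4 ≡ 169 * 193 (mod 744).
169 * 193 = 32617 ≡ 625 (mod 744).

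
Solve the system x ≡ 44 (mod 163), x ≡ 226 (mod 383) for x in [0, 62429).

20908

163⁻¹ mod 383: 163*47 ≡ 1 (mod 383), so 163⁻¹ ≡ 47.
x = 44 + 163*((226 − 44)*47 mod 383) = 44 + 163*128 = 20908.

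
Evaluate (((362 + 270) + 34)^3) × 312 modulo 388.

362 + 270 = 632 ≡ 244 (mod 388)
244 + 34 = 278
(278)^3 ≡ 228 (mod 388)
228 × 312 = 71136 ≡ 132 (mod 388)

132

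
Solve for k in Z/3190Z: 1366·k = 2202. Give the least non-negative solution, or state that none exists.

gcd(1366, 3190) = 2, and 2 | 2202, so solutions exist.
Divide through by 2: 683·k ≡ 1101 mod 1595.
683⁻¹ ≡ 397 (mod 1595).
k ≡ 397·1101 ≡ 67 (mod 1595).
The smallest non-negative solution is k = 67.

67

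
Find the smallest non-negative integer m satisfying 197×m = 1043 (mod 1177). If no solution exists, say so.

gcd(197, 1177) = 1, so a unique solution mod 1177 exists.
197⁻¹ ≡ 472 (mod 1177).
m ≡ 472×1043 ≡ 310 (mod 1177).

310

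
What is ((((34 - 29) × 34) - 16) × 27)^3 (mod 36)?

34 - 29 = 5
5 × 34 = 170 ≡ 26 (mod 36)
26 - 16 = 10
10 × 27 = 270 ≡ 18 (mod 36)
(18)^3 ≡ 0 (mod 36)

0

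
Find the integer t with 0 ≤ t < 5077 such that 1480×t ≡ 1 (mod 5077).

By the extended Euclidean algorithm:
5077 = 3*1480 + 637
1480 = 2*637 + 206
637 = 3*206 + 19
206 = 10*19 + 16
19 = 1*16 + 3
16 = 5*3 + 1
3 = 3*1 + 0
gcd(1480, 5077) = 1, so the inverse exists.
Back-substitute for 1:
1 = 1*16 − 5*3
  = −5*19 + 6*16
  = 6*206 − 65*19
  = −65*637 + 201*206
  = 201*1480 − 467*637
  = −467*5077 + 1602*1480
So 1480⁻¹ ≡ 1602 (mod 5077).

1602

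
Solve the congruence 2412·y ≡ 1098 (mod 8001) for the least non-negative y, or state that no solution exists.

299

gcd(2412, 8001) = 9, and 9 | 1098, so solutions exist.
Divide through by 9: 268·y mod 889 = 122.
268⁻¹ ≡ 753 (mod 889).
y ≡ 753·122 ≡ 299 (mod 889).
The smallest non-negative solution is y = 299.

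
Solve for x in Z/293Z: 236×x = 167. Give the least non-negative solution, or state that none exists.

gcd(236, 293) = 1, so a unique solution mod 293 exists.
236⁻¹ ≡ 257 (mod 293).
x ≡ 257×167 ≡ 141 (mod 293).

141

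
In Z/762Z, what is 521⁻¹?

Run the extended Euclidean algorithm:
762 = 1×521 + 241
521 = 2×241 + 39
241 = 6×39 + 7
39 = 5×7 + 4
7 = 1×4 + 3
4 = 1×3 + 1
3 = 3×1 + 0
gcd(521, 762) = 1, so the inverse exists.
Bézout: 1 = −147×762 + 215×521.
So 521⁻¹ ≡ 215 (mod 762).

215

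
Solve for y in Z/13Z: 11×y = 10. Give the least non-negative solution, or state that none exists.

gcd(11, 13) = 1, so a unique solution mod 13 exists.
11⁻¹ ≡ 6 (mod 13).
y ≡ 6×10 ≡ 8 (mod 13).

8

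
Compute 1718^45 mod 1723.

Using repeated squaring:
45 in binary is 101101, i.e. 45 = 32 + 8 + 4 + 1.
1718^1 ≡ 1718 (mod 1723)
1718^2 ≡ 1718^2 = 2951524 ≡ 25 (mod 1723)
1718^4 ≡ 25^2 = 625 (mod 1723)
1718^8 ≡ 625^2 = 390625 ≡ 1227 (mod 1723)
1718^16 ≡ 1227^2 = 1505529 ≡ 1350 (mod 1723)
1718^32 ≡ 1350^2 = 1822500 ≡ 1289 (mod 1723)
1718^45 = 1718^32 * 1718^8 * 1718^4 * 1718^1 ≡ 1289 * 1227 * 625 * 1718 (mod 1723).
Accumulate the product:
1289 * 1227 = 1581603 ≡ 1612
1612 * 625 = 1007500 ≡ 1268
1268 * 1718 = 2178424 ≡ 552

552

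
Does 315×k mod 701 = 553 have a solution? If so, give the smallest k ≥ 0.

gcd(315, 701) = 1, so a unique solution mod 701 exists.
315⁻¹ ≡ 543 (mod 701).
k ≡ 543×553 ≡ 251 (mod 701).

251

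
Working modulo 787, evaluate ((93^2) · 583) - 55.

(93)^2 ≡ 779 (mod 787)
779 · 583 = 454157 ≡ 58 (mod 787)
58 - 55 = 3

3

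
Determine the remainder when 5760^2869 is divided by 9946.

6336

2869 in binary is 101100110101, i.e. 2869 = 2048 + 512 + 256 + 32 + 16 + 4 + 1.
5760^1 ≡ 5760 (mod 9946)
5760^2 ≡ 5760^2 = 33177600 ≡ 7690 (mod 9946)
5760^4 ≡ 7690^2 = 59136100 ≡ 7130 (mod 9946)
5760^8 ≡ 7130^2 = 50836900 ≡ 2894 (mod 9946)
5760^16 ≡ 2894^2 = 8375236 ≡ 704 (mod 9946)
5760^32 ≡ 704^2 = 495616 ≡ 8262 (mod 9946)
5760^64 ≡ 8262^2 = 68260644 ≡ 1246 (mod 9946)
5760^128 ≡ 1246^2 = 1552516 ≡ 940 (mod 9946)
5760^256 ≡ 940^2 = 883600 ≡ 8352 (mod 9946)
5760^512 ≡ 8352^2 = 69755904 ≡ 4606 (mod 9946)
5760^1024 ≡ 4606^2 = 21215236 ≡ 418 (mod 9946)
5760^2048 ≡ 418^2 = 174724 ≡ 5642 (mod 9946)
5760^2869 = 5760^2048 × 5760^512 × 5760^256 × 5760^32 × 5760^16 × 5760^4 × 5760^1 ≡ 5642 × 4606 × 8352 × 8262 × 704 × 7130 × 5760 (mod 9946).
Accumulate the product:
5642 × 4606 = 25987052 ≡ 8100
8100 × 8352 = 67651200 ≡ 8454
8454 × 8262 = 69846948 ≡ 6136
6136 × 704 = 4319744 ≡ 3180
3180 × 7130 = 22673400 ≡ 6466
6466 × 5760 = 37244160 ≡ 6336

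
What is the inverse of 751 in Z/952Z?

431

952 = 1*751 + 201
751 = 3*201 + 148
201 = 1*148 + 53
148 = 2*53 + 42
53 = 1*42 + 11
42 = 3*11 + 9
11 = 1*9 + 2
9 = 4*2 + 1
2 = 2*1 + 0
gcd(751, 952) = 1, so the inverse exists.
Bézout: 1 = −340*952 + 431*751.
So 751⁻¹ ≡ 431 (mod 952).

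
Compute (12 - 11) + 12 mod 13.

12 - 11 = 1
1 + 12 = 13 ≡ 0 (mod 13)

0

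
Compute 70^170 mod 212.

36

Using repeated squaring:
170 in binary is 10101010, i.e. 170 = 128 + 32 + 8 + 2.
70^1 ≡ 70 (mod 212)
70^2 ≡ 70^2 = 4900 ≡ 24 (mod 212)
70^4 ≡ 24^2 = 576 ≡ 152 (mod 212)
70^8 ≡ 152^2 = 23104 ≡ 208 (mod 212)
70^16 ≡ 208^2 = 43264 ≡ 16 (mod 212)
70^32 ≡ 16^2 = 256 ≡ 44 (mod 212)
70^64 ≡ 44^2 = 1936 ≡ 28 (mod 212)
70^128 ≡ 28^2 = 784 ≡ 148 (mod 212)
70^170 = 70^128 · 70^32 · 70^8 · 70^2 ≡ 148 · 44 · 208 · 24 (mod 212).
Accumulate the product:
148 · 44 = 6512 ≡ 152
152 · 208 = 31616 ≡ 28
28 · 24 = 672 ≡ 36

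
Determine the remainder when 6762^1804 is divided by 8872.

3768

1804 in binary is 11100001100, i.e. 1804 = 1024 + 512 + 256 + 8 + 4.
6762^1 ≡ 6762 (mod 8872)
6762^2 ≡ 6762^2 = 45724644 ≡ 7228 (mod 8872)
6762^4 ≡ 7228^2 = 52243984 ≡ 5648 (mod 8872)
6762^8 ≡ 5648^2 = 31899904 ≡ 5064 (mod 8872)
6762^16 ≡ 5064^2 = 25644096 ≡ 4016 (mod 8872)
6762^32 ≡ 4016^2 = 16128256 ≡ 7832 (mod 8872)
6762^64 ≡ 7832^2 = 61340224 ≡ 8088 (mod 8872)
6762^128 ≡ 8088^2 = 65415744 ≡ 2488 (mod 8872)
6762^256 ≡ 2488^2 = 6190144 ≡ 6360 (mod 8872)
6762^512 ≡ 6360^2 = 40449600 ≡ 2152 (mod 8872)
6762^1024 ≡ 2152^2 = 4631104 ≡ 8792 (mod 8872)
6762^1804 = 6762^1024 · 6762^512 · 6762^256 · 6762^8 · 6762^4 ≡ 8792 · 2152 · 6360 · 5064 · 5648 (mod 8872).
Accumulate the product:
8792 · 2152 = 18920384 ≡ 5280
5280 · 6360 = 33580800 ≡ 280
280 · 5064 = 1417920 ≡ 7272
7272 · 5648 = 41072256 ≡ 3768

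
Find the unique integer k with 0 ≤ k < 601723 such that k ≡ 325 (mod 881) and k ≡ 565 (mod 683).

74329

881⁻¹ mod 683: 881×376 ≡ 1 (mod 683), so 881⁻¹ ≡ 376.
k = 325 + 881×((565 − 325)×376 mod 683) = 325 + 881×84 = 74329.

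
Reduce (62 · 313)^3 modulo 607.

62 · 313 = 19406 ≡ 589 (mod 607)
(589)^3 ≡ 238 (mod 607)

238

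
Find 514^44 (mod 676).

588

Using repeated squaring:
44 in binary is 101100, i.e. 44 = 32 + 8 + 4.
514^1 ≡ 514 (mod 676)
514^2 ≡ 514^2 = 264196 ≡ 556 (mod 676)
514^4 ≡ 556^2 = 309136 ≡ 204 (mod 676)
514^8 ≡ 204^2 = 41616 ≡ 380 (mod 676)
514^16 ≡ 380^2 = 144400 ≡ 412 (mod 676)
514^32 ≡ 412^2 = 169744 ≡ 68 (mod 676)
514^44 = 514^32 * 514^8 * 514^4 ≡ 68 * 380 * 204 (mod 676).
Accumulate the product:
68 * 380 = 25840 ≡ 152
152 * 204 = 31008 ≡ 588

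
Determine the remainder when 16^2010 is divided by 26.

By square-and-multiply:
2010 in binary is 11111011010, i.e. 2010 = 1024 + 512 + 256 + 128 + 64 + 16 + 8 + 2.
16^1 ≡ 16 (mod 26)
16^2 ≡ 16^2 = 256 ≡ 22 (mod 26)
16^4 ≡ 22^2 = 484 ≡ 16 (mod 26)
16^8 ≡ 16^2 = 256 ≡ 22 (mod 26)
16^16 ≡ 22^2 = 484 ≡ 16 (mod 26)
16^32 ≡ 16^2 = 256 ≡ 22 (mod 26)
16^64 ≡ 22^2 = 484 ≡ 16 (mod 26)
16^128 ≡ 16^2 = 256 ≡ 22 (mod 26)
16^256 ≡ 22^2 = 484 ≡ 16 (mod 26)
16^512 ≡ 16^2 = 256 ≡ 22 (mod 26)
16^1024 ≡ 22^2 = 484 ≡ 16 (mod 26)
16^2010 = 16^1024 * 16^512 * 16^256 * 16^128 * 16^64 * 16^16 * 16^8 * 16^2 ≡ 16 * 22 * 16 * 22 * 16 * 16 * 22 * 22 (mod 26).
Accumulate the product:
16 * 22 = 352 ≡ 14
14 * 16 = 224 ≡ 16
16 * 22 = 352 ≡ 14
14 * 16 = 224 ≡ 16
16 * 16 = 256 ≡ 22
22 * 22 = 484 ≡ 16
16 * 22 = 352 ≡ 14

14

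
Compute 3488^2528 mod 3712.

By square-and-multiply:
3488^1 ≡ 3488 (mod 3712)
3488^2 ≡ 3488^2 = 12166144 ≡ 1920 (mod 3712)
3488^4 ≡ 1920^2 = 3686400 ≡ 384 (mod 3712)
3488^8 ≡ 384^2 = 147456 ≡ 2688 (mod 3712)
3488^16 ≡ 2688^2 = 7225344 ≡ 1792 (mod 3712)
3488^32 ≡ 1792^2 = 3211264 ≡ 384 (mod 3712)
3488^64 ≡ 384^2 = 147456 ≡ 2688 (mod 3712)
3488^128 ≡ 2688^2 = 7225344 ≡ 1792 (mod 3712)
3488^256 ≡ 1792^2 = 3211264 ≡ 384 (mod 3712)
3488^512 ≡ 384^2 = 147456 ≡ 2688 (mod 3712)
3488^1024 ≡ 2688^2 = 7225344 ≡ 1792 (mod 3712)
3488^2048 ≡ 1792^2 = 3211264 ≡ 384 (mod 3712)
3488^2528 = 3488^2048 · 3488^256 · 3488^128 · 3488^64 · 3488^32 ≡ 384 · 384 · 1792 · 2688 · 384 (mod 3712).
Accumulate the product:
384 · 384 = 147456 ≡ 2688
2688 · 1792 = 4816896 ≡ 2432
2432 · 2688 = 6537216 ≡ 384
384 · 384 = 147456 ≡ 2688

2688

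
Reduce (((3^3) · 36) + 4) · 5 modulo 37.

33

(3)^3 ≡ 27 (mod 37)
27 · 36 = 972 ≡ 10 (mod 37)
10 + 4 = 14
14 · 5 = 70 ≡ 33 (mod 37)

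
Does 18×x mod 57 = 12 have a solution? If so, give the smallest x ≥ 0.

gcd(18, 57) = 3, and 3 | 12, so solutions exist.
Divide through by 3: 6×x ≡ 4 (mod 19).
6⁻¹ ≡ 16 (mod 19).
x ≡ 16×4 ≡ 7 (mod 19).
The smallest non-negative solution is x = 7.

7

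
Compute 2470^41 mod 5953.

1560

Using repeated squaring:
41 in binary is 101001, i.e. 41 = 32 + 8 + 1.
2470^1 ≡ 2470 (mod 5953)
2470^2 ≡ 2470^2 = 6100900 ≡ 5028 (mod 5953)
2470^4 ≡ 5028^2 = 25280784 ≡ 4346 (mod 5953)
2470^8 ≡ 4346^2 = 18887716 ≡ 4800 (mod 5953)
2470^16 ≡ 4800^2 = 23040000 ≡ 1890 (mod 5953)
2470^32 ≡ 1890^2 = 3572100 ≡ 300 (mod 5953)
2470^41 = 2470^32 · 2470^8 · 2470^1 ≡ 300 · 4800 · 2470 (mod 5953).
Accumulate the product:
300 · 4800 = 1440000 ≡ 5327
5327 · 2470 = 13157690 ≡ 1560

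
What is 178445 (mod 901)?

47

178445 = 198×901 + 47, so 178445 ≡ 47 (mod 901).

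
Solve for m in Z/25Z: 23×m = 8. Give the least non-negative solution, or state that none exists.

21

gcd(23, 25) = 1, so a unique solution mod 25 exists.
23⁻¹ ≡ 12 (mod 25).
m ≡ 12×8 ≡ 21 (mod 25).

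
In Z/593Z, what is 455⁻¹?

Run the extended Euclidean algorithm:
593 = 1·455 + 138
455 = 3·138 + 41
138 = 3·41 + 15
41 = 2·15 + 11
15 = 1·11 + 4
11 = 2·4 + 3
4 = 1·3 + 1
3 = 3·1 + 0
gcd(455, 593) = 1, so the inverse exists.
Back-substitute for 1:
1 = 1·4 − 1·3
  = −1·11 + 3·4
  = 3·15 − 4·11
  = −4·41 + 11·15
  = 11·138 − 37·41
  = −37·455 + 122·138
  = 122·593 − 159·455
So 455⁻¹ ≡ −159 ≡ 434 (mod 593).

434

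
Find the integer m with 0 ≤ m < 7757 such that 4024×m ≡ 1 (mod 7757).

By the extended Euclidean algorithm:
7757 = 1*4024 + 3733
4024 = 1*3733 + 291
3733 = 12*291 + 241
291 = 1*241 + 50
241 = 4*50 + 41
50 = 1*41 + 9
41 = 4*9 + 5
9 = 1*5 + 4
5 = 1*4 + 1
4 = 4*1 + 0
gcd(4024, 7757) = 1, so the inverse exists.
Back-substitute for 1:
1 = 1*5 − 1*4
  = −1*9 + 2*5
  = 2*41 − 9*9
  = −9*50 + 11*41
  = 11*241 − 53*50
  = −53*291 + 64*241
  = 64*3733 − 821*291
  = −821*4024 + 885*3733
  = 885*7757 − 1706*4024
So 4024⁻¹ ≡ −1706 ≡ 6051 (mod 7757).

6051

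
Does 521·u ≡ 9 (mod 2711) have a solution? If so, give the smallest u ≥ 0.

2685

gcd(521, 2711) = 1, so a unique solution mod 2711 exists.
521⁻¹ ≡ 1202 (mod 2711).
u ≡ 1202·9 ≡ 2685 (mod 2711).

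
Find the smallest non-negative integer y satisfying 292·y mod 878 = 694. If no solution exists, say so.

276

gcd(292, 878) = 2, and 2 | 694, so solutions exist.
Divide through by 2: 146·y = 347 (mod 439).
146⁻¹ ≡ 436 (mod 439).
y ≡ 436·347 ≡ 276 (mod 439).
The smallest non-negative solution is y = 276.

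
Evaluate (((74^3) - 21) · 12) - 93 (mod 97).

24

(74)^3 ≡ 55 (mod 97)
55 - 21 = 34
34 · 12 = 408 ≡ 20 (mod 97)
20 - 93 = -73 ≡ 24 (mod 97)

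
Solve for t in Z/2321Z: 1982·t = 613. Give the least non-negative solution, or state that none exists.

587

gcd(1982, 2321) = 1, so a unique solution mod 2321 exists.
1982⁻¹ ≡ 1205 (mod 2321).
t ≡ 1205·613 ≡ 587 (mod 2321).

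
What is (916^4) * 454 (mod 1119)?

(916)^4 ≡ 709 (mod 1119)
709 * 454 = 321886 ≡ 733 (mod 1119)

733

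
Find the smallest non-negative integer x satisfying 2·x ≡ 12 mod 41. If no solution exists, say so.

6

gcd(2, 41) = 1, so a unique solution mod 41 exists.
2⁻¹ ≡ 21 (mod 41).
x ≡ 21·12 ≡ 6 (mod 41).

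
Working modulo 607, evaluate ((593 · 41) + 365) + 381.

172

593 · 41 = 24313 ≡ 33 (mod 607)
33 + 365 = 398
398 + 381 = 779 ≡ 172 (mod 607)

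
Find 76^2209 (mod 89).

58

2209 in binary is 100010100001, i.e. 2209 = 2048 + 128 + 32 + 1.
76^1 ≡ 76 (mod 89)
76^2 ≡ 76^2 = 5776 ≡ 80 (mod 89)
76^4 ≡ 80^2 = 6400 ≡ 81 (mod 89)
76^8 ≡ 81^2 = 6561 ≡ 64 (mod 89)
76^16 ≡ 64^2 = 4096 ≡ 2 (mod 89)
76^32 ≡ 2^2 = 4 (mod 89)
76^64 ≡ 4^2 = 16 (mod 89)
76^128 ≡ 16^2 = 256 ≡ 78 (mod 89)
76^256 ≡ 78^2 = 6084 ≡ 32 (mod 89)
76^512 ≡ 32^2 = 1024 ≡ 45 (mod 89)
76^1024 ≡ 45^2 = 2025 ≡ 67 (mod 89)
76^2048 ≡ 67^2 = 4489 ≡ 39 (mod 89)
76^2209 = 76^2048 · 76^128 · 76^32 · 76^1 ≡ 39 · 78 · 4 · 76 (mod 89).
Accumulate the product:
39 · 78 = 3042 ≡ 16
16 · 4 = 64
64 · 76 = 4864 ≡ 58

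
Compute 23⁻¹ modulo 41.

25

41 = 1·23 + 18
23 = 1·18 + 5
18 = 3·5 + 3
5 = 1·3 + 2
3 = 1·2 + 1
2 = 2·1 + 0
gcd(23, 41) = 1, so the inverse exists.
Bézout: 1 = 9·41 − 16·23.
So 23⁻¹ ≡ −16 ≡ 25 (mod 41).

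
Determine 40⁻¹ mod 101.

By the extended Euclidean algorithm:
101 = 2×40 + 21
40 = 1×21 + 19
21 = 1×19 + 2
19 = 9×2 + 1
2 = 2×1 + 0
gcd(40, 101) = 1, so the inverse exists.
Back-substitute for 1:
1 = 1×19 − 9×2
  = −9×21 + 10×19
  = 10×40 − 19×21
  = −19×101 + 48×40
So 40⁻¹ ≡ 48 (mod 101).

48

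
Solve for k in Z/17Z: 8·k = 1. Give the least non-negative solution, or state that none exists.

gcd(8, 17) = 1, so a unique solution mod 17 exists.
8⁻¹ ≡ 15 (mod 17).
k ≡ 15·1 ≡ 15 (mod 17).

15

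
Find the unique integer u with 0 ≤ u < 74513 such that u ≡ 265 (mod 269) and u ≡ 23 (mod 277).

269⁻¹ mod 277: 269·173 ≡ 1 (mod 277), so 269⁻¹ ≡ 173.
u = 265 + 269·((23 − 265)·173 mod 277) = 265 + 269·238 = 64287.

64287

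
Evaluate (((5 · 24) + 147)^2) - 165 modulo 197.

7

5 · 24 = 120
120 + 147 = 267 ≡ 70 (mod 197)
(70)^2 ≡ 172 (mod 197)
172 - 165 = 7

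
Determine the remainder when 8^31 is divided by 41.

33

31 in binary is 11111, i.e. 31 = 16 + 8 + 4 + 2 + 1.
8^1 ≡ 8 (mod 41)
8^2 ≡ 8^2 = 64 ≡ 23 (mod 41)
8^4 ≡ 23^2 = 529 ≡ 37 (mod 41)
8^8 ≡ 37^2 = 1369 ≡ 16 (mod 41)
8^16 ≡ 16^2 = 256 ≡ 10 (mod 41)
8^31 = 8^16 × 8^8 × 8^4 × 8^2 × 8^1 ≡ 10 × 16 × 37 × 23 × 8 (mod 41).
Accumulate the product:
10 × 16 = 160 ≡ 37
37 × 37 = 1369 ≡ 16
16 × 23 = 368 ≡ 40
40 × 8 = 320 ≡ 33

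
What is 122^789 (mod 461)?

345

Compute successive squares:
789 in binary is 1100010101, i.e. 789 = 512 + 256 + 16 + 4 + 1.
122^1 ≡ 122 (mod 461)
122^2 ≡ 122^2 = 14884 ≡ 132 (mod 461)
122^4 ≡ 132^2 = 17424 ≡ 367 (mod 461)
122^8 ≡ 367^2 = 134689 ≡ 77 (mod 461)
122^16 ≡ 77^2 = 5929 ≡ 397 (mod 461)
122^32 ≡ 397^2 = 157609 ≡ 408 (mod 461)
122^64 ≡ 408^2 = 166464 ≡ 43 (mod 461)
122^128 ≡ 43^2 = 1849 ≡ 5 (mod 461)
122^256 ≡ 5^2 = 25 (mod 461)
122^512 ≡ 25^2 = 625 ≡ 164 (mod 461)
122^789 = 122^512 * 122^256 * 122^16 * 122^4 * 122^1 ≡ 164 * 25 * 397 * 367 * 122 (mod 461).
Accumulate the product:
164 * 25 = 4100 ≡ 412
412 * 397 = 163564 ≡ 370
370 * 367 = 135790 ≡ 256
256 * 122 = 31232 ≡ 345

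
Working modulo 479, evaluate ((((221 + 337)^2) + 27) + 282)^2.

386

221 + 337 = 558 ≡ 79 (mod 479)
(79)^2 ≡ 14 (mod 479)
14 + 27 = 41
41 + 282 = 323
(323)^2 ≡ 386 (mod 479)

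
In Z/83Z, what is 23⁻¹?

65

83 = 3*23 + 14
23 = 1*14 + 9
14 = 1*9 + 5
9 = 1*5 + 4
5 = 1*4 + 1
4 = 4*1 + 0
gcd(23, 83) = 1, so the inverse exists.
Back-substitute for 1:
1 = 1*5 − 1*4
  = −1*9 + 2*5
  = 2*14 − 3*9
  = −3*23 + 5*14
  = 5*83 − 18*23
So 23⁻¹ ≡ −18 ≡ 65 (mod 83).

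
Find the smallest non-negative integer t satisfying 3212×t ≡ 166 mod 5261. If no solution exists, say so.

2624

gcd(3212, 5261) = 1, so a unique solution mod 5261 exists.
3212⁻¹ ≡ 2678 (mod 5261).
t ≡ 2678×166 ≡ 2624 (mod 5261).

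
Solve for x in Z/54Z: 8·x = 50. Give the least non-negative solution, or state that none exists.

gcd(8, 54) = 2, and 2 | 50, so solutions exist.
Divide through by 2: 4·x = 25 (mod 27).
4⁻¹ ≡ 7 (mod 27).
x ≡ 7·25 ≡ 13 (mod 27).
The smallest non-negative solution is x = 13.

13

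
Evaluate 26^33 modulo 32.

33 in binary is 100001, i.e. 33 = 32 + 1.
26^1 ≡ 26 (mod 32)
26^2 ≡ 26^2 = 676 ≡ 4 (mod 32)
26^4 ≡ 4^2 = 16 (mod 32)
26^8 ≡ 16^2 = 256 ≡ 0 (mod 32)
26^16 ≡ 0^2 = 0 (mod 32)
26^32 ≡ 0^2 = 0 (mod 32)
26^33 = 26^32 · 26^1 ≡ 0 · 26 (mod 32).
0 · 26 = 0 ≡ 0 (mod 32).

0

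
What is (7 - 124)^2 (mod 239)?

66

7 - 124 = -117 ≡ 122 (mod 239)
(122)^2 ≡ 66 (mod 239)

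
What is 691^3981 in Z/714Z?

517

Using repeated squaring:
3981 in binary is 111110001101, i.e. 3981 = 2048 + 1024 + 512 + 256 + 128 + 8 + 4 + 1.
691^1 ≡ 691 (mod 714)
691^2 ≡ 691^2 = 477481 ≡ 529 (mod 714)
691^4 ≡ 529^2 = 279841 ≡ 667 (mod 714)
691^8 ≡ 667^2 = 444889 ≡ 67 (mod 714)
691^16 ≡ 67^2 = 4489 ≡ 205 (mod 714)
691^32 ≡ 205^2 = 42025 ≡ 613 (mod 714)
691^64 ≡ 613^2 = 375769 ≡ 205 (mod 714)
691^128 ≡ 205^2 = 42025 ≡ 613 (mod 714)
691^256 ≡ 613^2 = 375769 ≡ 205 (mod 714)
691^512 ≡ 205^2 = 42025 ≡ 613 (mod 714)
691^1024 ≡ 613^2 = 375769 ≡ 205 (mod 714)
691^2048 ≡ 205^2 = 42025 ≡ 613 (mod 714)
691^3981 = 691^2048 × 691^1024 × 691^512 × 691^256 × 691^128 × 691^8 × 691^4 × 691^1 ≡ 613 × 205 × 613 × 205 × 613 × 67 × 667 × 691 (mod 714).
Accumulate the product:
613 × 205 = 125665 ≡ 1
1 × 613 = 613
613 × 205 = 125665 ≡ 1
1 × 613 = 613
613 × 67 = 41071 ≡ 373
373 × 667 = 248791 ≡ 319
319 × 691 = 220429 ≡ 517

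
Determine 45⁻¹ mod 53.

33

53 = 1×45 + 8
45 = 5×8 + 5
8 = 1×5 + 3
5 = 1×3 + 2
3 = 1×2 + 1
2 = 2×1 + 0
gcd(45, 53) = 1, so the inverse exists.
Bézout: 1 = 17×53 − 20×45.
So 45⁻¹ ≡ −20 ≡ 33 (mod 53).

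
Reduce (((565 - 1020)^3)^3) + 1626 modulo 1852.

747

565 - 1020 = -455 ≡ 1397 (mod 1852)
(1397)^3 ≡ 49 (mod 1852)
(49)^3 ≡ 973 (mod 1852)
973 + 1626 = 2599 ≡ 747 (mod 1852)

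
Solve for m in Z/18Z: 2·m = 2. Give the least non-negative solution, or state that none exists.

1

gcd(2, 18) = 2, and 2 | 2, so solutions exist.
Divide through by 2: 1·m mod 9 = 1.
1⁻¹ ≡ 1 (mod 9).
m ≡ 1·1 ≡ 1 (mod 9).
The smallest non-negative solution is m = 1.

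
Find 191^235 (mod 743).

483

By square-and-multiply:
235 in binary is 11101011, i.e. 235 = 128 + 64 + 32 + 8 + 2 + 1.
191^1 ≡ 191 (mod 743)
191^2 ≡ 191^2 = 36481 ≡ 74 (mod 743)
191^4 ≡ 74^2 = 5476 ≡ 275 (mod 743)
191^8 ≡ 275^2 = 75625 ≡ 582 (mod 743)
191^16 ≡ 582^2 = 338724 ≡ 659 (mod 743)
191^32 ≡ 659^2 = 434281 ≡ 369 (mod 743)
191^64 ≡ 369^2 = 136161 ≡ 192 (mod 743)
191^128 ≡ 192^2 = 36864 ≡ 457 (mod 743)
191^235 = 191^128 * 191^64 * 191^32 * 191^8 * 191^2 * 191^1 ≡ 457 * 192 * 369 * 582 * 74 * 191 (mod 743).
Accumulate the product:
457 * 192 = 87744 ≡ 70
70 * 369 = 25830 ≡ 568
568 * 582 = 330576 ≡ 684
684 * 74 = 50616 ≡ 92
92 * 191 = 17572 ≡ 483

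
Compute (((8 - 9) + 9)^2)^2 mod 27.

19

8 - 9 = -1 ≡ 26 (mod 27)
26 + 9 = 35 ≡ 8 (mod 27)
(8)^2 ≡ 10 (mod 27)
(10)^2 ≡ 19 (mod 27)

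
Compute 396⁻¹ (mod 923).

310

Apply the Euclidean algorithm and back-substitute:
923 = 2×396 + 131
396 = 3×131 + 3
131 = 43×3 + 2
3 = 1×2 + 1
2 = 2×1 + 0
gcd(396, 923) = 1, so the inverse exists.
Back-substitute for 1:
1 = 1×3 − 1×2
  = −1×131 + 44×3
  = 44×396 − 133×131
  = −133×923 + 310×396
So 396⁻¹ ≡ 310 (mod 923).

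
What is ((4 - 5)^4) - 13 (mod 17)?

4 - 5 = -1 ≡ 16 (mod 17)
(16)^4 ≡ 1 (mod 17)
1 - 13 = -12 ≡ 5 (mod 17)

5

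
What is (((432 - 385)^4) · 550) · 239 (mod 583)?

432 - 385 = 47
(47)^4 ≡ 554 (mod 583)
554 · 550 = 304700 ≡ 374 (mod 583)
374 · 239 = 89386 ≡ 187 (mod 583)

187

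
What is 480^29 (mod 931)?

310

Using repeated squaring:
29 in binary is 11101, i.e. 29 = 16 + 8 + 4 + 1.
480^1 ≡ 480 (mod 931)
480^2 ≡ 480^2 = 230400 ≡ 443 (mod 931)
480^4 ≡ 443^2 = 196249 ≡ 739 (mod 931)
480^8 ≡ 739^2 = 546121 ≡ 555 (mod 931)
480^16 ≡ 555^2 = 308025 ≡ 795 (mod 931)
480^29 = 480^16 × 480^8 × 480^4 × 480^1 ≡ 795 × 555 × 739 × 480 (mod 931).
Accumulate the product:
795 × 555 = 441225 ≡ 862
862 × 739 = 637018 ≡ 214
214 × 480 = 102720 ≡ 310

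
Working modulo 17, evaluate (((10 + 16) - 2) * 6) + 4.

10 + 16 = 26 ≡ 9 (mod 17)
9 - 2 = 7
7 * 6 = 42 ≡ 8 (mod 17)
8 + 4 = 12

12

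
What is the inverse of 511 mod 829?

829 = 1·511 + 318
511 = 1·318 + 193
318 = 1·193 + 125
193 = 1·125 + 68
125 = 1·68 + 57
68 = 1·57 + 11
57 = 5·11 + 2
11 = 5·2 + 1
2 = 2·1 + 0
gcd(511, 829) = 1, so the inverse exists.
Bézout: 1 = −233·829 + 378·511.
So 511⁻¹ ≡ 378 (mod 829).

378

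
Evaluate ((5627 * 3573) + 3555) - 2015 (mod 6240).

5627 * 3573 = 20105271 ≡ 6231 (mod 6240)
6231 + 3555 = 9786 ≡ 3546 (mod 6240)
3546 - 2015 = 1531

1531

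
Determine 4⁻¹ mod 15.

4

15 = 3×4 + 3
4 = 1×3 + 1
3 = 3×1 + 0
gcd(4, 15) = 1, so the inverse exists.
Bézout: 1 = −1×15 + 4×4.
So 4⁻¹ ≡ 4 (mod 15).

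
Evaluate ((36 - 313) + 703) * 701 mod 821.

36 - 313 = -277 ≡ 544 (mod 821)
544 + 703 = 1247 ≡ 426 (mod 821)
426 * 701 = 298626 ≡ 603 (mod 821)

603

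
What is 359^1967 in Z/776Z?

87

Compute successive squares:
1967 in binary is 11110101111, i.e. 1967 = 1024 + 512 + 256 + 128 + 32 + 8 + 4 + 2 + 1.
359^1 ≡ 359 (mod 776)
359^2 ≡ 359^2 = 128881 ≡ 65 (mod 776)
359^4 ≡ 65^2 = 4225 ≡ 345 (mod 776)
359^8 ≡ 345^2 = 119025 ≡ 297 (mod 776)
359^16 ≡ 297^2 = 88209 ≡ 521 (mod 776)
359^32 ≡ 521^2 = 271441 ≡ 617 (mod 776)
359^64 ≡ 617^2 = 380689 ≡ 449 (mod 776)
359^128 ≡ 449^2 = 201601 ≡ 617 (mod 776)
359^256 ≡ 617^2 = 380689 ≡ 449 (mod 776)
359^512 ≡ 449^2 = 201601 ≡ 617 (mod 776)
359^1024 ≡ 617^2 = 380689 ≡ 449 (mod 776)
359^1967 = 359^1024 · 359^512 · 359^256 · 359^128 · 359^32 · 359^8 · 359^4 · 359^2 · 359^1 ≡ 449 · 617 · 449 · 617 · 617 · 297 · 345 · 65 · 359 (mod 776).
Accumulate the product:
449 · 617 = 277033 ≡ 1
1 · 449 = 449
449 · 617 = 277033 ≡ 1
1 · 617 = 617
617 · 297 = 183249 ≡ 113
113 · 345 = 38985 ≡ 185
185 · 65 = 12025 ≡ 385
385 · 359 = 138215 ≡ 87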